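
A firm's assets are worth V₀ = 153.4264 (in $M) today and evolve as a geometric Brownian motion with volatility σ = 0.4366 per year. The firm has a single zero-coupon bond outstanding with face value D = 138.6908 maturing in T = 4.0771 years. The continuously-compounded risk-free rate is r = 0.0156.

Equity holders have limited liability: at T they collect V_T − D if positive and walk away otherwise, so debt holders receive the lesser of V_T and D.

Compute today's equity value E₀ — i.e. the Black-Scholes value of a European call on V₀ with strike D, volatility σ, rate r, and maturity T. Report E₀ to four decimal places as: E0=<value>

E0=60.7218

d₁ = [ln(V₀/D) + (r + σ²/2)T] / (σ√T)
   = [ln(153.4264/138.6908) + (0.0156 + 0.5·0.4366²)·4.0771] / (0.4366·√4.0771)
   = [0.100974 + 0.452190] / 0.881575 = 0.627472
d₂ = d₁ − σ√T = 0.627472 − 0.881575 = -0.254103
N(d₁) = 0.734825,  N(d₂) = 0.399708,  e^(−rT) = 0.938378
E₀ = V₀·N(d₁) − D·e^(−rT)·N(d₂)
   = 153.4264·0.734825 − 138.6908·0.938378·0.399708 = 60.721841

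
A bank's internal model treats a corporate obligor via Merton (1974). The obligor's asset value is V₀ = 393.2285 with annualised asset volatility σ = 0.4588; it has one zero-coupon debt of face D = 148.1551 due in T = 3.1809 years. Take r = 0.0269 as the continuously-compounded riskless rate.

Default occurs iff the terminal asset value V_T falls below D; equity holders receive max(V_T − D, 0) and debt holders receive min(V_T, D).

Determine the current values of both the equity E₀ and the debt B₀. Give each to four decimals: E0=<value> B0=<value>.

E0=265.3994 B0=127.8291

d₁ = [ln(V₀/D) + (r + σ²/2)T] / (σ√T)
   = [ln(393.2285/148.1551) + (0.0269 + 0.5·0.4588²)·3.1809] / (0.4588·√3.1809)
   = [0.976131 + 0.420352] / 0.818273 = 1.706622
d₂ = d₁ − σ√T = 1.706622 − 0.818273 = 0.888348
N(d₁) = 0.956054,  N(d₂) = 0.812823,  e^(−rT) = 0.917992
E₀ = V₀·N(d₁) − D·e^(−rT)·N(d₂)
   = 393.2285·0.956054 − 148.1551·0.917992·0.812823 = 265.399368
B₀ = V₀ − E₀ = 393.2285 − 265.399368 = 127.829132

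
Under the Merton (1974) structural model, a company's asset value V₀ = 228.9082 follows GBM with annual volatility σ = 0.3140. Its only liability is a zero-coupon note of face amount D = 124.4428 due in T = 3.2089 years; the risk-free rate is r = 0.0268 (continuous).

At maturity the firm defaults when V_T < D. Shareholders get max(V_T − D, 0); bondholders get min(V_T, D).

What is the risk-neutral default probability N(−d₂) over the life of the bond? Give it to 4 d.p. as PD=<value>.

d₁ = [ln(V₀/D) + (r + σ²/2)T] / (σ√T)
   = [ln(228.9082/124.4428) + (0.0268 + 0.5·0.3140²)·3.2089] / (0.3140·√3.2089)
   = [0.609475 + 0.244191] / 0.562481 = 1.517680
d₂ = d₁ − σ√T = 1.517680 − 0.562481 = 0.955199
risk-neutral PD = N(−d₂) = N(-0.955199) = 0.169739

PD=0.1697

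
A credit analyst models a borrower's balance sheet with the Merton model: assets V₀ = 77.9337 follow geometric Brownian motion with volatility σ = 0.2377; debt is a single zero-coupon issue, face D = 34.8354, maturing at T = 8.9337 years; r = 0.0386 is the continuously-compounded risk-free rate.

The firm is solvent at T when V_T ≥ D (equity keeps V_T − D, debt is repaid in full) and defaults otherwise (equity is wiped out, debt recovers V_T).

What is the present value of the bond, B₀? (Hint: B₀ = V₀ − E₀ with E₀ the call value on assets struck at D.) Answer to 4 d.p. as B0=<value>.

d₁ = [ln(V₀/D) + (r + σ²/2)T] / (σ√T)
   = [ln(77.9337/34.8354) + (0.0386 + 0.5·0.2377²)·8.9337] / (0.2377·√8.9337)
   = [0.805224 + 0.597224] / 0.710469 = 1.973976
d₂ = d₁ − σ√T = 1.973976 − 0.710469 = 1.263508
N(d₁) = 0.975808,  N(d₂) = 0.896797,  e^(−rT) = 0.708333
E₀ = V₀·N(d₁) − D·e^(−rT)·N(d₂)
   = 77.9337·0.975808 − 34.8354·0.708333·0.896797 = 53.919794
B₀ = V₀ − E₀ = 77.9337 − 53.919794 = 24.013906

B0=24.0139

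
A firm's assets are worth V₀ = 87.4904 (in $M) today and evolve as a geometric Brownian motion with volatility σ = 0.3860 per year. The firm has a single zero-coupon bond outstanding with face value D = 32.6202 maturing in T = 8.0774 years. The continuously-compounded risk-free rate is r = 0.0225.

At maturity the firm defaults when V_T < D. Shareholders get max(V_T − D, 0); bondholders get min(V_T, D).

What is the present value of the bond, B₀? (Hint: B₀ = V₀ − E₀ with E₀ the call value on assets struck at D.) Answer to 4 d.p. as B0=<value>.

B0=23.6290

d₁ = [ln(V₀/D) + (r + σ²/2)T] / (σ√T)
   = [ln(87.4904/32.6202) + (0.0225 + 0.5·0.3860²)·8.0774] / (0.3860·√8.0774)
   = [0.986597 + 0.783492] / 1.097042 = 1.613511
d₂ = d₁ − σ√T = 1.613511 − 1.097042 = 0.516470
N(d₁) = 0.946683,  N(d₂) = 0.697237,  e^(−rT) = 0.833817
E₀ = V₀·N(d₁) − D·e^(−rT)·N(d₂)
   = 87.4904·0.946683 − 32.6202·0.833817·0.697237 = 63.861364
B₀ = V₀ − E₀ = 87.4904 − 63.861364 = 23.629036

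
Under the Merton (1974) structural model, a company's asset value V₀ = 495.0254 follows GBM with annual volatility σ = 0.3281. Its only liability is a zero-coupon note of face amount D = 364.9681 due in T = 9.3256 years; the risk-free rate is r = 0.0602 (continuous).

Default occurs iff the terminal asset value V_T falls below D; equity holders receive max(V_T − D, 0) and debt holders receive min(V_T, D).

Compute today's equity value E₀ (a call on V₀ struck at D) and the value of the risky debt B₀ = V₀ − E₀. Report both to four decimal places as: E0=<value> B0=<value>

E0=318.7971 B0=176.2283

d₁ = [ln(V₀/D) + (r + σ²/2)T] / (σ√T)
   = [ln(495.0254/364.9681) + (0.0602 + 0.5·0.3281²)·9.3256] / (0.3281·√9.3256)
   = [0.304799 + 1.063350] / 1.001947 = 1.365491
d₂ = d₁ − σ√T = 1.365491 − 1.001947 = 0.363544
N(d₁) = 0.913951,  N(d₂) = 0.641901,  e^(−rT) = 0.570409
E₀ = V₀·N(d₁) − D·e^(−rT)·N(d₂)
   = 495.0254·0.913951 − 364.9681·0.570409·0.641901 = 318.797083
B₀ = V₀ − E₀ = 495.0254 − 318.797083 = 176.228317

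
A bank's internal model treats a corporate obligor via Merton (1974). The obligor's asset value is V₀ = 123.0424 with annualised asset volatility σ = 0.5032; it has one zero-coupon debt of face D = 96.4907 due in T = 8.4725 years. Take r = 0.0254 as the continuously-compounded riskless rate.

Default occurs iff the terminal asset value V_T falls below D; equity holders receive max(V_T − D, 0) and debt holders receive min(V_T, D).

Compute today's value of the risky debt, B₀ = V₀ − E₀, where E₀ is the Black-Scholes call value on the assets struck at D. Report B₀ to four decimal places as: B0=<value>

B0=44.4606

d₁ = [ln(V₀/D) + (r + σ²/2)T] / (σ√T)
   = [ln(123.0424/96.4907) + (0.0254 + 0.5·0.5032²)·8.4725] / (0.5032·√8.4725)
   = [0.243082 + 1.287863] / 1.464692 = 1.045234
d₂ = d₁ − σ√T = 1.045234 − 1.464692 = -0.419459
N(d₁) = 0.852043,  N(d₂) = 0.337440,  e^(−rT) = 0.806379
E₀ = V₀·N(d₁) − D·e^(−rT)·N(d₂)
   = 123.0424·0.852043 − 96.4907·0.806379·0.337440 = 78.581764
B₀ = V₀ − E₀ = 123.0424 − 78.581764 = 44.460636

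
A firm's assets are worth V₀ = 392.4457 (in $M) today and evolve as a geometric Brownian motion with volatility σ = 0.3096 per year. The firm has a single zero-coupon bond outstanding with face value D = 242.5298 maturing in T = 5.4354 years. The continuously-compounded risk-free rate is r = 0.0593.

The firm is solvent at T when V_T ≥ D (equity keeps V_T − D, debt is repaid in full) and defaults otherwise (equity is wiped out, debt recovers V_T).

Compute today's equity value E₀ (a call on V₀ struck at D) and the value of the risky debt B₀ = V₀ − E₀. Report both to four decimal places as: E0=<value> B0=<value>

E0=228.8784 B0=163.5673

d₁ = [ln(V₀/D) + (r + σ²/2)T] / (σ√T)
   = [ln(392.4457/242.5298) + (0.0593 + 0.5·0.3096²)·5.4354] / (0.3096·√5.4354)
   = [0.481274 + 0.582817] / 0.721800 = 1.474218
d₂ = d₁ − σ√T = 1.474218 − 0.721800 = 0.752418
N(d₁) = 0.929789,  N(d₂) = 0.774100,  e^(−rT) = 0.724467
E₀ = V₀·N(d₁) − D·e^(−rT)·N(d₂)
   = 392.4457·0.929789 − 242.5298·0.724467·0.774100 = 228.878385
B₀ = V₀ − E₀ = 392.4457 − 228.878385 = 163.567315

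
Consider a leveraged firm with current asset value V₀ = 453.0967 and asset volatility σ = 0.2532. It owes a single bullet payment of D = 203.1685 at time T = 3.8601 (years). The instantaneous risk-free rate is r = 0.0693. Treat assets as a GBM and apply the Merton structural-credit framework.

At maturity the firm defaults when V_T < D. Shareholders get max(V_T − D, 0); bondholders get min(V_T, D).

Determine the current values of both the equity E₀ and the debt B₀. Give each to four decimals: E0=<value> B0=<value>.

d₁ = [ln(V₀/D) + (r + σ²/2)T] / (σ√T)
   = [ln(453.0967/203.1685) + (0.0693 + 0.5·0.2532²)·3.8601] / (0.2532·√3.8601)
   = [0.802070 + 0.391241] / 0.497466 = 2.398781
d₂ = d₁ − σ√T = 2.398781 − 0.497466 = 1.901315
N(d₁) = 0.991775,  N(d₂) = 0.971370,  e^(−rT) = 0.765287
E₀ = V₀·N(d₁) − D·e^(−rT)·N(d₂)
   = 453.0967·0.991775 − 203.1685·0.765287·0.971370 = 298.339422
B₀ = V₀ − E₀ = 453.0967 − 298.339422 = 154.757278

E0=298.3394 B0=154.7573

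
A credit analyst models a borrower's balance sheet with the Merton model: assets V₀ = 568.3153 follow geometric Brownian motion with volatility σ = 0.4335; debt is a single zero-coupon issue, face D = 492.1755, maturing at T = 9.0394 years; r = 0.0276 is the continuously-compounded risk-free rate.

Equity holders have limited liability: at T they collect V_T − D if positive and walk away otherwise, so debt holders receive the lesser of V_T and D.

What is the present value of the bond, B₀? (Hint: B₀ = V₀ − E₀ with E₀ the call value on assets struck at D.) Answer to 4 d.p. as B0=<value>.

d₁ = [ln(V₀/D) + (r + σ²/2)T] / (σ√T)
   = [ln(568.3153/492.1755) + (0.0276 + 0.5·0.4335²)·9.0394] / (0.4335·√9.0394)
   = [0.143841 + 1.098840] / 1.303344 = 0.953456
d₂ = d₁ − σ√T = 0.953456 − 1.303344 = -0.349888
N(d₁) = 0.829820,  N(d₂) = 0.363212,  e^(−rT) = 0.779200
E₀ = V₀·N(d₁) − D·e^(−rT)·N(d₂)
   = 568.3153·0.829820 − 492.1755·0.779200·0.363212 = 332.306879
B₀ = V₀ − E₀ = 568.3153 − 332.306879 = 236.008421

B0=236.0084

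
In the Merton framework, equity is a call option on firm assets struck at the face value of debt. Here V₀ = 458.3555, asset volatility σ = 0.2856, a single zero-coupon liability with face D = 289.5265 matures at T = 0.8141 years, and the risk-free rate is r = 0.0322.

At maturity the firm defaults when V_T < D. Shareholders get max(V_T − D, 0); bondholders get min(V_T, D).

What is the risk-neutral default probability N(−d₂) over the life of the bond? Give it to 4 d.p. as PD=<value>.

PD=0.0396

d₁ = [ln(V₀/D) + (r + σ²/2)T] / (σ√T)
   = [ln(458.3555/289.5265) + (0.0322 + 0.5·0.2856²)·0.8141] / (0.2856·√0.8141)
   = [0.459398 + 0.059416] / 0.257690 = 2.013329
d₂ = d₁ − σ√T = 2.013329 − 0.257690 = 1.755640
risk-neutral PD = N(−d₂) = N(-1.755640) = 0.039575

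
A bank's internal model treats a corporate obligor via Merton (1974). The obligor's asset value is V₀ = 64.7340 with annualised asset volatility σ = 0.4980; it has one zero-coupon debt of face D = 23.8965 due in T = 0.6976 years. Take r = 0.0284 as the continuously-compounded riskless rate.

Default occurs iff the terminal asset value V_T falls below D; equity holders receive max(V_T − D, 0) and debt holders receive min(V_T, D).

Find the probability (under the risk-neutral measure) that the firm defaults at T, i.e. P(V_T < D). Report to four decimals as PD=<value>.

d₁ = [ln(V₀/D) + (r + σ²/2)T] / (σ√T)
   = [ln(64.7340/23.8965) + (0.0284 + 0.5·0.4980²)·0.6976] / (0.4980·√0.6976)
   = [0.996555 + 0.106316] / 0.415942 = 2.651501
d₂ = d₁ − σ√T = 2.651501 − 0.415942 = 2.235559
risk-neutral PD = N(−d₂) = N(-2.235559) = 0.012690

PD=0.0127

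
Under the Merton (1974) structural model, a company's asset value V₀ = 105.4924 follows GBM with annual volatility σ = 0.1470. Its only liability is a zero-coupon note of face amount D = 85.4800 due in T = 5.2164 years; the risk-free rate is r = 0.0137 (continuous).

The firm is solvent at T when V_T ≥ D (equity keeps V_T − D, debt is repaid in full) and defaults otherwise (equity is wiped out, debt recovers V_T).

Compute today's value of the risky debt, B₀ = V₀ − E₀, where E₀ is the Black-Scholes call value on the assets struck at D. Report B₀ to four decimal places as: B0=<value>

B0=76.1654

d₁ = [ln(V₀/D) + (r + σ²/2)T] / (σ√T)
   = [ln(105.4924/85.4800) + (0.0137 + 0.5·0.1470²)·5.2164] / (0.1470·√5.2164)
   = [0.210356 + 0.127825] / 0.335740 = 1.007273
d₂ = d₁ − σ√T = 1.007273 − 0.335740 = 0.671534
N(d₁) = 0.843098,  N(d₂) = 0.749060,  e^(−rT) = 0.931029
E₀ = V₀·N(d₁) − D·e^(−rT)·N(d₂)
   = 105.4924·0.843098 − 85.4800·0.931029·0.749060 = 29.327018
B₀ = V₀ − E₀ = 105.4924 − 29.327018 = 76.165382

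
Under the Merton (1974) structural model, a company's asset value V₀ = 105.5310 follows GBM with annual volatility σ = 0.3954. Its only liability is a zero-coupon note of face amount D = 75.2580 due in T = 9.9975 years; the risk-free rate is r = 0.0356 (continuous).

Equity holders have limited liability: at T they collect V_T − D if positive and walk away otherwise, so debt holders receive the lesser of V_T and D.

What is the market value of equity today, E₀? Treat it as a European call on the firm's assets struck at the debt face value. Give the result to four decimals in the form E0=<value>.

E0=68.0878

d₁ = [ln(V₀/D) + (r + σ²/2)T] / (σ√T)
   = [ln(105.5310/75.2580) + (0.0356 + 0.5·0.3954²)·9.9975] / (0.3954·√9.9975)
   = [0.338083 + 1.137421] / 1.250208 = 1.180206
d₂ = d₁ − σ√T = 1.180206 − 1.250208 = -0.070002
N(d₁) = 0.881041,  N(d₂) = 0.472096,  e^(−rT) = 0.700535
E₀ = V₀·N(d₁) − D·e^(−rT)·N(d₂)
   = 105.5310·0.881041 − 75.2580·0.700535·0.472096 = 68.087819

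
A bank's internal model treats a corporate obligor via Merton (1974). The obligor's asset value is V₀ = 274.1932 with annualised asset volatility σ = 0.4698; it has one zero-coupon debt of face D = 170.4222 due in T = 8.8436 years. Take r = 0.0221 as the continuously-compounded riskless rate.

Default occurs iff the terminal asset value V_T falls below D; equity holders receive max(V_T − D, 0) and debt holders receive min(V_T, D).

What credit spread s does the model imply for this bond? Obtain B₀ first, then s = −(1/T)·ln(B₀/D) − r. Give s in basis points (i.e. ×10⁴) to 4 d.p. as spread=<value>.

spread=492.6035

d₁ = [ln(V₀/D) + (r + σ²/2)T] / (σ√T)
   = [ln(274.1932/170.4222) + (0.0221 + 0.5·0.4698²)·8.8436] / (0.4698·√8.8436)
   = [0.475554 + 1.171388] / 1.397100 = 1.178829
d₂ = d₁ − σ√T = 1.178829 − 1.397100 = -0.218271
N(d₁) = 0.880767,  N(d₂) = 0.413609,  e^(−rT) = 0.822470
E₀ = V₀·N(d₁) − D·e^(−rT)·N(d₂)
   = 274.1932·0.880767 − 170.4222·0.822470·0.413609 = 183.525922
B₀ = V₀ − E₀ = 274.1932 − 183.525922 = 90.667278
spread = −(1/T)·ln(B₀/D) − r = −(1/8.8436)·ln(90.667278/170.4222) − 0.0221 = 0.04926035
in basis points: 0.04926035 × 10⁴ = 492.6035 bp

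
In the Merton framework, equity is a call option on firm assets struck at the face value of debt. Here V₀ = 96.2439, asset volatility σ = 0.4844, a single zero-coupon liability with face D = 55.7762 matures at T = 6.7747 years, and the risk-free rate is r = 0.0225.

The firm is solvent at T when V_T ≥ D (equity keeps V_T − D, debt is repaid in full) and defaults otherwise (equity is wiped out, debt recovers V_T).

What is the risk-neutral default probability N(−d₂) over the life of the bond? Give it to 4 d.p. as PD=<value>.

PD=0.5306

d₁ = [ln(V₀/D) + (r + σ²/2)T] / (σ√T)
   = [ln(96.2439/55.7762) + (0.0225 + 0.5·0.4844²)·6.7747] / (0.4844·√6.7747)
   = [0.545538 + 0.947250] / 1.260809 = 1.183993
d₂ = d₁ − σ√T = 1.183993 − 1.260809 = -0.076816
risk-neutral PD = N(−d₂) = N(0.076816) = 0.530615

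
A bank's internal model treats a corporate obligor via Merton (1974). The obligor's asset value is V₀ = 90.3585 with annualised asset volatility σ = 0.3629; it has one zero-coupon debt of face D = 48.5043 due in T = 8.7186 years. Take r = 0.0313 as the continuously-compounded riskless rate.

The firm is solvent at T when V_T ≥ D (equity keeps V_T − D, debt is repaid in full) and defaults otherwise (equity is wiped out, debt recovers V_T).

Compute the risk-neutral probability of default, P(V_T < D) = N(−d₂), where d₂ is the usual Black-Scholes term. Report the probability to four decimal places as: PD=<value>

d₁ = [ln(V₀/D) + (r + σ²/2)T] / (σ√T)
   = [ln(90.3585/48.5043) + (0.0313 + 0.5·0.3629²)·8.7186] / (0.3629·√8.7186)
   = [0.622133 + 0.846996] / 1.071545 = 1.371038
d₂ = d₁ − σ√T = 1.371038 − 1.071545 = 0.299493
risk-neutral PD = N(−d₂) = N(-0.299493) = 0.382282

PD=0.3823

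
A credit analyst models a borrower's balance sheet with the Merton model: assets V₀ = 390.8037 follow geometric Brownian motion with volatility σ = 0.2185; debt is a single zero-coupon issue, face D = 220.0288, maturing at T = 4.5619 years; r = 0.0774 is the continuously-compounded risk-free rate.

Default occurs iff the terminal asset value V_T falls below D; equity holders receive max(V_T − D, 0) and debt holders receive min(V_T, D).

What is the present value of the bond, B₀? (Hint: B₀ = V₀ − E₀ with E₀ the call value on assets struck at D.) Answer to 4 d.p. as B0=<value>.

B0=153.5874

d₁ = [ln(V₀/D) + (r + σ²/2)T] / (σ√T)
   = [ln(390.8037/220.0288) + (0.0774 + 0.5·0.2185²)·4.5619] / (0.2185·√4.5619)
   = [0.574447 + 0.461989] / 0.466686 = 2.220844
d₂ = d₁ − σ√T = 2.220844 − 0.466686 = 1.754158
N(d₁) = 0.986819,  N(d₂) = 0.960298,  e^(−rT) = 0.702513
E₀ = V₀·N(d₁) − D·e^(−rT)·N(d₂)
   = 390.8037·0.986819 − 220.0288·0.702513·0.960298 = 237.216281
B₀ = V₀ − E₀ = 390.8037 − 237.216281 = 153.587419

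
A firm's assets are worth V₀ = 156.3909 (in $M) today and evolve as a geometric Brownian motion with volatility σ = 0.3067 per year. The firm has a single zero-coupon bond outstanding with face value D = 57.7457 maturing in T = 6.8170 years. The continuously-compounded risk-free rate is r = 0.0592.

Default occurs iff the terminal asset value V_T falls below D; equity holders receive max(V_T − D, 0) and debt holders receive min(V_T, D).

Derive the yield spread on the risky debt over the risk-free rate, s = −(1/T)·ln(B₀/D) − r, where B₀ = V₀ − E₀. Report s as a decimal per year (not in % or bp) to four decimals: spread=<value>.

d₁ = [ln(V₀/D) + (r + σ²/2)T] / (σ√T)
   = [ln(156.3909/57.7457) + (0.0592 + 0.5·0.3067²)·6.8170] / (0.3067·√6.8170)
   = [0.996310 + 0.724187] / 0.800775 = 2.148539
d₂ = d₁ − σ√T = 2.148539 − 0.800775 = 1.347765
N(d₁) = 0.984165,  N(d₂) = 0.911133,  e^(−rT) = 0.667934
E₀ = V₀·N(d₁) − D·e^(−rT)·N(d₂)
   = 156.3909·0.984165 − 57.7457·0.667934·0.911133 = 118.771709
B₀ = V₀ − E₀ = 156.3909 − 118.771709 = 37.619191
spread = −(1/T)·ln(B₀/D) − r = −(1/6.8170)·ln(37.619191/57.7457) − 0.0592 = 0.00366263

spread=0.0037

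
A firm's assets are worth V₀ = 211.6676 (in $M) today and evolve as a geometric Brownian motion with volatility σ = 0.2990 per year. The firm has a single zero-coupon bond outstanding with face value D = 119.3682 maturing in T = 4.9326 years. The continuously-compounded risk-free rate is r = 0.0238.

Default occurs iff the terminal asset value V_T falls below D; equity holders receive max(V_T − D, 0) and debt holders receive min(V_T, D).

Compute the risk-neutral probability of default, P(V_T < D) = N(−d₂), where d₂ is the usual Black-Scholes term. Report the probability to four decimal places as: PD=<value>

d₁ = [ln(V₀/D) + (r + σ²/2)T] / (σ√T)
   = [ln(211.6676/119.3682) + (0.0238 + 0.5·0.2990²)·4.9326] / (0.2990·√4.9326)
   = [0.572804 + 0.337886] / 0.664063 = 1.371391
d₂ = d₁ − σ√T = 1.371391 − 0.664063 = 0.707328
risk-neutral PD = N(−d₂) = N(-0.707328) = 0.239681

PD=0.2397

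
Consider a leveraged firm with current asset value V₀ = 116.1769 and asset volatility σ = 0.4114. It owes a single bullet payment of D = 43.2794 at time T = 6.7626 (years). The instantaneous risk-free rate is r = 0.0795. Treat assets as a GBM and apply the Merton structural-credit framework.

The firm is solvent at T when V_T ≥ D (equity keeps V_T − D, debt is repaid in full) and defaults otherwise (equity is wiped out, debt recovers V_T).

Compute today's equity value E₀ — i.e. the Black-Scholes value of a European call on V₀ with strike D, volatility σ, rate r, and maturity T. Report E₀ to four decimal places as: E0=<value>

d₁ = [ln(V₀/D) + (r + σ²/2)T] / (σ√T)
   = [ln(116.1769/43.2794) + (0.0795 + 0.5·0.4114²)·6.7626] / (0.4114·√6.7626)
   = [0.987437 + 1.109912] / 1.069846 = 1.960422
d₂ = d₁ − σ√T = 1.960422 − 1.069846 = 0.890576
N(d₁) = 0.975027,  N(d₂) = 0.813422,  e^(−rT) = 0.584133
E₀ = V₀·N(d₁) − D·e^(−rT)·N(d₂)
   = 116.1769·0.975027 − 43.2794·0.584133·0.813422 = 92.711534

E0=92.7115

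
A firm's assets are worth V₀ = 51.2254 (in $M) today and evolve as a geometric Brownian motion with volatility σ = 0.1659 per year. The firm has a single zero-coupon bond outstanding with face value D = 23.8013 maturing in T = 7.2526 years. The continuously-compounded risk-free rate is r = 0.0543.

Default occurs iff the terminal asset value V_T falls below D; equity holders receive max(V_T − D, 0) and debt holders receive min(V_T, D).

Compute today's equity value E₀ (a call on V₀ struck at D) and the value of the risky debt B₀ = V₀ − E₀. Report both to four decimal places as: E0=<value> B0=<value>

d₁ = [ln(V₀/D) + (r + σ²/2)T] / (σ√T)
   = [ln(51.2254/23.8013) + (0.0543 + 0.5·0.1659²)·7.2526] / (0.1659·√7.2526)
   = [0.766495 + 0.493622] / 0.446780 = 2.820446
d₂ = d₁ − σ√T = 2.820446 − 0.446780 = 2.373666
N(d₁) = 0.997602,  N(d₂) = 0.991194,  e^(−rT) = 0.674478
E₀ = V₀·N(d₁) − D·e^(−rT)·N(d₂)
   = 51.2254·0.997602 − 23.8013·0.674478·0.991194 = 35.190486
B₀ = V₀ − E₀ = 51.2254 − 35.190486 = 16.034914

E0=35.1905 B0=16.0349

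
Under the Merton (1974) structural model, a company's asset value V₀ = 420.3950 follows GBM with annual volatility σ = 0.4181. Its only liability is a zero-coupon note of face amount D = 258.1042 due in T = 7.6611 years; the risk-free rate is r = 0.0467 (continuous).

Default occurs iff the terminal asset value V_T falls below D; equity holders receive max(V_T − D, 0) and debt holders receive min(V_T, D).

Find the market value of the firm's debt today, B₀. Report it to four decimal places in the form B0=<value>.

B0=141.1715

d₁ = [ln(V₀/D) + (r + σ²/2)T] / (σ√T)
   = [ln(420.3950/258.1042) + (0.0467 + 0.5·0.4181²)·7.6611] / (0.4181·√7.6611)
   = [0.487831 + 1.027383] / 1.157246 = 1.309327
d₂ = d₁ − σ√T = 1.309327 − 1.157246 = 0.152081
N(d₁) = 0.904788,  N(d₂) = 0.560439,  e^(−rT) = 0.699232
E₀ = V₀·N(d₁) − D·e^(−rT)·N(d₂)
   = 420.3950·0.904788 − 258.1042·0.699232·0.560439 = 279.223537
B₀ = V₀ − E₀ = 420.3950 − 279.223537 = 141.171463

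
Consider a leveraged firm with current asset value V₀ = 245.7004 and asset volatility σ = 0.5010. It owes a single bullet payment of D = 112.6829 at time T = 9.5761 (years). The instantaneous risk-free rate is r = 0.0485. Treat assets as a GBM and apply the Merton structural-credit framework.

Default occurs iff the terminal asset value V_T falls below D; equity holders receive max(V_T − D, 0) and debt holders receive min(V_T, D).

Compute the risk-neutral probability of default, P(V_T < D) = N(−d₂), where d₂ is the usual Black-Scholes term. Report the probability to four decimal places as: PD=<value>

PD=0.4891

d₁ = [ln(V₀/D) + (r + σ²/2)T] / (σ√T)
   = [ln(245.7004/112.6829) + (0.0485 + 0.5·0.5010²)·9.5761] / (0.5010·√9.5761)
   = [0.779535 + 1.666246] / 1.550358 = 1.577559
d₂ = d₁ − σ√T = 1.577559 − 1.550358 = 0.027201
risk-neutral PD = N(−d₂) = N(-0.027201) = 0.489150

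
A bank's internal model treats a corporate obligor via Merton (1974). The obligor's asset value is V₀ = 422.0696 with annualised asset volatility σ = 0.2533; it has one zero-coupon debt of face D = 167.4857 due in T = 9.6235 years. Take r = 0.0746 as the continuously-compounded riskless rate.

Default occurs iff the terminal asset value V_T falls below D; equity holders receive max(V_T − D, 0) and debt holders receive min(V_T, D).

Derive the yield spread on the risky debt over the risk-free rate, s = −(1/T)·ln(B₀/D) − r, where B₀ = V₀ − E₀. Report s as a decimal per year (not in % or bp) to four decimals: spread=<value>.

spread=0.0012

d₁ = [ln(V₀/D) + (r + σ²/2)T] / (σ√T)
   = [ln(422.0696/167.4857) + (0.0746 + 0.5·0.2533²)·9.6235] / (0.2533·√9.6235)
   = [0.924272 + 1.026639] / 0.785781 = 2.482766
d₂ = d₁ − σ√T = 2.482766 − 0.785781 = 1.696985
N(d₁) = 0.993482,  N(d₂) = 0.955150,  e^(−rT) = 0.487769
E₀ = V₀·N(d₁) − D·e^(−rT)·N(d₂)
   = 422.0696·0.993482 − 167.4857·0.487769·0.955150 = 341.288030
B₀ = V₀ − E₀ = 422.0696 − 341.288030 = 80.781570
spread = −(1/T)·ln(B₀/D) − r = −(1/9.6235)·ln(80.781570/167.4857) − 0.0746 = 0.00116756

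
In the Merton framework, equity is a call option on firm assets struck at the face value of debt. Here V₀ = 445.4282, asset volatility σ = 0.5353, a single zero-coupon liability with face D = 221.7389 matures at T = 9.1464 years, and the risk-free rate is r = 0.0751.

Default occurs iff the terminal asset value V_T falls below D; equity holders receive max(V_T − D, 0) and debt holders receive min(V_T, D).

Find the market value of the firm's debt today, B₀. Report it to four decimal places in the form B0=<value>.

d₁ = [ln(V₀/D) + (r + σ²/2)T] / (σ√T)
   = [ln(445.4282/221.7389) + (0.0751 + 0.5·0.5353²)·9.1464] / (0.5353·√9.1464)
   = [0.697536 + 1.997327] / 1.618909 = 1.664617
d₂ = d₁ − σ√T = 1.664617 − 1.618909 = 0.045708
N(d₁) = 0.952005,  N(d₂) = 0.518229,  e^(−rT) = 0.503136
E₀ = V₀·N(d₁) − D·e^(−rT)·N(d₂)
   = 445.4282·0.952005 − 221.7389·0.503136·0.518229 = 366.233958
B₀ = V₀ − E₀ = 445.4282 − 366.233958 = 79.194242

B0=79.1942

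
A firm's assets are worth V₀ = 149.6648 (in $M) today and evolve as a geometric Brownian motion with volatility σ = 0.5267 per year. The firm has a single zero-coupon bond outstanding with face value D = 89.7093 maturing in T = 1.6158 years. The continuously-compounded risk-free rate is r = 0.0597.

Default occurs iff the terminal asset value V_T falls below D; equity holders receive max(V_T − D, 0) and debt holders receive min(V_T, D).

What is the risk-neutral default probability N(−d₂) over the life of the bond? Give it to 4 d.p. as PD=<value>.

PD=0.2831

d₁ = [ln(V₀/D) + (r + σ²/2)T] / (σ√T)
   = [ln(149.6648/89.7093) + (0.0597 + 0.5·0.5267²)·1.6158] / (0.5267·√1.6158)
   = [0.511824 + 0.320585] / 0.669510 = 1.243310
d₂ = d₁ − σ√T = 1.243310 − 0.669510 = 0.573800
risk-neutral PD = N(−d₂) = N(-0.573800) = 0.283051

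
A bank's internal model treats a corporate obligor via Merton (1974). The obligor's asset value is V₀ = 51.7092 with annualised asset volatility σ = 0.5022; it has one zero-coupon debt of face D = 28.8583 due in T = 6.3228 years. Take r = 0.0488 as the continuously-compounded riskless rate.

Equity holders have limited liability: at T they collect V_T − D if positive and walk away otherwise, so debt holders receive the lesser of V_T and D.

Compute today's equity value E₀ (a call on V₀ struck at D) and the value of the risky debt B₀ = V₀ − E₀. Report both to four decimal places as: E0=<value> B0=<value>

d₁ = [ln(V₀/D) + (r + σ²/2)T] / (σ√T)
   = [ln(51.7092/28.8583) + (0.0488 + 0.5·0.5022²)·6.3228] / (0.5022·√6.3228)
   = [0.583238 + 1.105873] / 1.262791 = 1.337602
d₂ = d₁ − σ√T = 1.337602 − 1.262791 = 0.074811
N(d₁) = 0.909487,  N(d₂) = 0.529817,  e^(−rT) = 0.734509
E₀ = V₀·N(d₁) − D·e^(−rT)·N(d₂)
   = 51.7092·0.909487 − 28.8583·0.734509·0.529817 = 35.798463
B₀ = V₀ − E₀ = 51.7092 − 35.798463 = 15.910737

E0=35.7985 B0=15.9107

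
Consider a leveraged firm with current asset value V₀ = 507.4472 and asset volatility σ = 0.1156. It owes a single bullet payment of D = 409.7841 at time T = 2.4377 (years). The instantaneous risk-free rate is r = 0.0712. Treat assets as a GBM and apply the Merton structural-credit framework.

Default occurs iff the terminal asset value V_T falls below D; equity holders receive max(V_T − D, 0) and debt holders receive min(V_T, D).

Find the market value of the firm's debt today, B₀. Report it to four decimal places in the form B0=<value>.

d₁ = [ln(V₀/D) + (r + σ²/2)T] / (σ√T)
   = [ln(507.4472/409.7841) + (0.0712 + 0.5·0.1156²)·2.4377] / (0.1156·√2.4377)
   = [0.213762 + 0.189852] / 0.180488 = 2.236241
d₂ = d₁ − σ√T = 2.236241 − 0.180488 = 2.055754
N(d₁) = 0.987332,  N(d₂) = 0.980097,  e^(−rT) = 0.840663
E₀ = V₀·N(d₁) − D·e^(−rT)·N(d₂)
   = 507.4472·0.987332 − 409.7841·0.840663·0.980097 = 163.384918
B₀ = V₀ − E₀ = 507.4472 − 163.384918 = 344.062282

B0=344.0623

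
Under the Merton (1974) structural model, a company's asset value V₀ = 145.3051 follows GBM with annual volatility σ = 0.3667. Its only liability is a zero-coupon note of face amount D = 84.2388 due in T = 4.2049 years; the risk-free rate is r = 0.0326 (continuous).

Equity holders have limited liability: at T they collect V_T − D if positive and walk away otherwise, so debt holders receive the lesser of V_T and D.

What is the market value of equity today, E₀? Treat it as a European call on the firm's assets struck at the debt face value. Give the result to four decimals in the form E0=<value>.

E0=79.2285

d₁ = [ln(V₀/D) + (r + σ²/2)T] / (σ√T)
   = [ln(145.3051/84.2388) + (0.0326 + 0.5·0.3667²)·4.2049] / (0.3667·√4.2049)
   = [0.545180 + 0.419794] / 0.751950 = 1.283296
d₂ = d₁ − σ√T = 1.283296 − 0.751950 = 0.531346
N(d₁) = 0.900306,  N(d₂) = 0.702411,  e^(−rT) = 0.871901
E₀ = V₀·N(d₁) − D·e^(−rT)·N(d₂)
   = 145.3051·0.900306 − 84.2388·0.871901·0.702411 = 79.228462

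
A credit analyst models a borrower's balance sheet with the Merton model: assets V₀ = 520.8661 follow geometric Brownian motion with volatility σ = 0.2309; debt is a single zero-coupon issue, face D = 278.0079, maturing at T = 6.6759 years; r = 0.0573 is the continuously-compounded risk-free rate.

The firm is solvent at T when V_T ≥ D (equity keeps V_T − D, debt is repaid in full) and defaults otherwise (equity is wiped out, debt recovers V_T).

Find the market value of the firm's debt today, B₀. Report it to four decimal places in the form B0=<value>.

d₁ = [ln(V₀/D) + (r + σ²/2)T] / (σ√T)
   = [ln(520.8661/278.0079) + (0.0573 + 0.5·0.2309²)·6.6759] / (0.2309·√6.6759)
   = [0.627843 + 0.560491] / 0.596594 = 1.991865
d₂ = d₁ − σ√T = 1.991865 − 0.596594 = 1.395271
N(d₁) = 0.976807,  N(d₂) = 0.918533,  e^(−rT) = 0.682134
E₀ = V₀·N(d₁) − D·e^(−rT)·N(d₂)
   = 520.8661·0.976807 − 278.0079·0.682134·0.918533 = 334.596332
B₀ = V₀ − E₀ = 520.8661 − 334.596332 = 186.269768

B0=186.2698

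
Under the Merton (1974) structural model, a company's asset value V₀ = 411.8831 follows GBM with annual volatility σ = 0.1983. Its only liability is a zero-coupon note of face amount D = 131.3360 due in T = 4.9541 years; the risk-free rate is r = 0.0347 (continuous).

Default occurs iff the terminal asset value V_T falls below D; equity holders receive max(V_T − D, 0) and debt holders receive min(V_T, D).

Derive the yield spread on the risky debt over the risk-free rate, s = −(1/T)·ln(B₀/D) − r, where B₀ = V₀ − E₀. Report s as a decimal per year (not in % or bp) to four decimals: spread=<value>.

spread=0.0001

d₁ = [ln(V₀/D) + (r + σ²/2)T] / (σ√T)
   = [ln(411.8831/131.3360) + (0.0347 + 0.5·0.1983²)·4.9541] / (0.1983·√4.9541)
   = [1.142981 + 0.269312] / 0.441372 = 3.199776
d₂ = d₁ − σ√T = 3.199776 − 0.441372 = 2.758404
N(d₁) = 0.999312,  N(d₂) = 0.997096,  e^(−rT) = 0.842057
E₀ = V₀·N(d₁) − D·e^(−rT)·N(d₂)
   = 411.8831·0.999312 − 131.3360·0.842057·0.997096 = 301.328613
B₀ = V₀ − E₀ = 411.8831 − 301.328613 = 110.554487
spread = −(1/T)·ln(B₀/D) − r = −(1/4.9541)·ln(110.554487/131.3360) − 0.0347 = 0.00006927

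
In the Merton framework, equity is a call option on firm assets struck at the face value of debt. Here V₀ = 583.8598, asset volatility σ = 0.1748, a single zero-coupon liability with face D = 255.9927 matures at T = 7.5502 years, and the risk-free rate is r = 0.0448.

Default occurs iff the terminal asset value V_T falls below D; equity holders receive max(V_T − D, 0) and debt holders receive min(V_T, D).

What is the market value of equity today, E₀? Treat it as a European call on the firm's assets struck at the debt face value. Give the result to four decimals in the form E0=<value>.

E0=401.7235

d₁ = [ln(V₀/D) + (r + σ²/2)T] / (σ√T)
   = [ln(583.8598/255.9927) + (0.0448 + 0.5·0.1748²)·7.5502] / (0.1748·√7.5502)
   = [0.824512 + 0.453597] / 0.480309 = 2.661015
d₂ = d₁ − σ√T = 2.661015 − 0.480309 = 2.180706
N(d₁) = 0.996105,  N(d₂) = 0.985397,  e^(−rT) = 0.713018
E₀ = V₀·N(d₁) − D·e^(−rT)·N(d₂)
   = 583.8598·0.996105 − 255.9927·0.713018·0.985397 = 401.723537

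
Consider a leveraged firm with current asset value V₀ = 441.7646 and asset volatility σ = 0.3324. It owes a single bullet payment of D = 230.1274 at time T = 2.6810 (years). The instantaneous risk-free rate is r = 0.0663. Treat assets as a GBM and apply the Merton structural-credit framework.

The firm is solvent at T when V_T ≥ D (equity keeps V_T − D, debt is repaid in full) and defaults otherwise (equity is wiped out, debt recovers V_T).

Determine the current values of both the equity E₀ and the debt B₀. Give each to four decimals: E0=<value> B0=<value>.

E0=253.3929 B0=188.3717

d₁ = [ln(V₀/D) + (r + σ²/2)T] / (σ√T)
   = [ln(441.7646/230.1274) + (0.0663 + 0.5·0.3324²)·2.6810] / (0.3324·√2.6810)
   = [0.652144 + 0.325862] / 0.544264 = 1.796934
d₂ = d₁ − σ√T = 1.796934 − 0.544264 = 1.252670
N(d₁) = 0.963827,  N(d₂) = 0.894837,  e^(−rT) = 0.837151
E₀ = V₀·N(d₁) − D·e^(−rT)·N(d₂)
   = 441.7646·0.963827 − 230.1274·0.837151·0.894837 = 253.392928
B₀ = V₀ − E₀ = 441.7646 − 253.392928 = 188.371672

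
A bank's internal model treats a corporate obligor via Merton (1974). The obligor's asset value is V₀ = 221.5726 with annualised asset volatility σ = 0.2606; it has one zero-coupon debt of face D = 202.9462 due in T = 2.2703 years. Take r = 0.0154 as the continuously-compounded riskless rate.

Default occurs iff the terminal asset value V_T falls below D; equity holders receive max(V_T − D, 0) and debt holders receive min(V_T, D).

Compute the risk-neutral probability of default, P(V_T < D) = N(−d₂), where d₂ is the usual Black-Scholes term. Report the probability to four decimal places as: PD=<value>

PD=0.4537

d₁ = [ln(V₀/D) + (r + σ²/2)T] / (σ√T)
   = [ln(221.5726/202.9462) + (0.0154 + 0.5·0.2606²)·2.2703] / (0.2606·√2.2703)
   = [0.087809 + 0.112053] / 0.392659 = 0.508998
d₂ = d₁ − σ√T = 0.508998 − 0.392659 = 0.116338
risk-neutral PD = N(−d₂) = N(-0.116338) = 0.453692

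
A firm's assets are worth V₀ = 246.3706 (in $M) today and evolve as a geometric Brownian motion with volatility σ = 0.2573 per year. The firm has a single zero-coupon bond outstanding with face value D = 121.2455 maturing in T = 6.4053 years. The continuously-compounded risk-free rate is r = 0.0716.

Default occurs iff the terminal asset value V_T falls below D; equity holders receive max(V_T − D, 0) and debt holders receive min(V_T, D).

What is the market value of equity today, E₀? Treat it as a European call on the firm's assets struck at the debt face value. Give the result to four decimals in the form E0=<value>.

d₁ = [ln(V₀/D) + (r + σ²/2)T] / (σ√T)
   = [ln(246.3706/121.2455) + (0.0716 + 0.5·0.2573²)·6.4053] / (0.2573·√6.4053)
   = [0.709019 + 0.670645] / 0.651193 = 2.118674
d₂ = d₁ − σ√T = 2.118674 − 0.651193 = 1.467481
N(d₁) = 0.982941,  N(d₂) = 0.928877,  e^(−rT) = 0.632156
E₀ = V₀·N(d₁) − D·e^(−rT)·N(d₂)
   = 246.3706·0.982941 − 121.2455·0.632156·0.928877 = 170.972986

E0=170.9730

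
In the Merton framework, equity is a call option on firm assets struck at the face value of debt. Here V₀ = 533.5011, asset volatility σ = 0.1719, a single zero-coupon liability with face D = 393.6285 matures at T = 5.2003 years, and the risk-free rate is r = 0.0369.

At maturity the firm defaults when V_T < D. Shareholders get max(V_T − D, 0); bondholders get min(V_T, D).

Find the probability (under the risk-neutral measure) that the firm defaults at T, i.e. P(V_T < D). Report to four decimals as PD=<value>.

PD=0.1425

d₁ = [ln(V₀/D) + (r + σ²/2)T] / (σ√T)
   = [ln(533.5011/393.6285) + (0.0369 + 0.5·0.1719²)·5.2003] / (0.1719·√5.2003)
   = [0.304054 + 0.268724] / 0.392004 = 1.461155
d₂ = d₁ − σ√T = 1.461155 − 0.392004 = 1.069151
risk-neutral PD = N(−d₂) = N(-1.069151) = 0.142501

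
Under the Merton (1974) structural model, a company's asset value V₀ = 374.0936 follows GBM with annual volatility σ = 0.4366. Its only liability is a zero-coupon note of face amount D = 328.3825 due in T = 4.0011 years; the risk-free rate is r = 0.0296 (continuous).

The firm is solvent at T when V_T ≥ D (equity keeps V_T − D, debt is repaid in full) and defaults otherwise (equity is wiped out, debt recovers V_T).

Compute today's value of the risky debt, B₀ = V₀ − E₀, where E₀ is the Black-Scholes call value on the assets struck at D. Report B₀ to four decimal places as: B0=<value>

B0=216.2774

d₁ = [ln(V₀/D) + (r + σ²/2)T] / (σ√T)
   = [ln(374.0936/328.3825) + (0.0296 + 0.5·0.4366²)·4.0011] / (0.4366·√4.0011)
   = [0.130327 + 0.499777] / 0.873320 = 0.721503
d₂ = d₁ − σ√T = 0.721503 − 0.873320 = -0.151817
N(d₁) = 0.764700,  N(d₂) = 0.439666,  e^(−rT) = 0.888312
E₀ = V₀·N(d₁) − D·e^(−rT)·N(d₂)
   = 374.0936·0.764700 − 328.3825·0.888312·0.439666 = 157.816250
B₀ = V₀ − E₀ = 374.0936 − 157.816250 = 216.277350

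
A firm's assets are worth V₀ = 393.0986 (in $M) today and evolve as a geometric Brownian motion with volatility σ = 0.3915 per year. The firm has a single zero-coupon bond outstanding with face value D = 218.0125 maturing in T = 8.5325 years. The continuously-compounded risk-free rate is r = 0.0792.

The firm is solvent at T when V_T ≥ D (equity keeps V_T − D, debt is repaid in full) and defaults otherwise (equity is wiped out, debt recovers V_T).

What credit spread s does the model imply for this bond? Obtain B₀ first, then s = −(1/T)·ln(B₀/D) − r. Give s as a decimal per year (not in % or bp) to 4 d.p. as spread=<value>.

d₁ = [ln(V₀/D) + (r + σ²/2)T] / (σ√T)
   = [ln(393.0986/218.0125) + (0.0792 + 0.5·0.3915²)·8.5325] / (0.3915·√8.5325)
   = [0.589508 + 1.329672] / 1.143589 = 1.678208
d₂ = d₁ − σ√T = 1.678208 − 1.143589 = 0.534619
N(d₁) = 0.953347,  N(d₂) = 0.703543,  e^(−rT) = 0.508762
E₀ = V₀·N(d₁) − D·e^(−rT)·N(d₂)
   = 393.0986·0.953347 − 218.0125·0.508762·0.703543 = 296.724646
B₀ = V₀ − E₀ = 393.0986 − 296.724646 = 96.373954
spread = −(1/T)·ln(B₀/D) − r = −(1/8.5325)·ln(96.373954/218.0125) − 0.0792 = 0.01647142

spread=0.0165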